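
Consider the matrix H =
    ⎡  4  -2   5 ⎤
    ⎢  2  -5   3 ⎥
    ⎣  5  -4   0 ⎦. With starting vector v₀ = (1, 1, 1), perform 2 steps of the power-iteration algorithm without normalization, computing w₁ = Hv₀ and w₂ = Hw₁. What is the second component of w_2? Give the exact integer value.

w1 = Hv₀ = (4·1 + (-2)·1 + 5·1; 2·1 + (-5)·1 + 3·1; 5·1 + (-4)·1 + 0·1) = (7, 0, 1)
w2 = Hw1 = (4·7 + (-2)·0 + 5·1; 2·7 + (-5)·0 + 3·1; 5·7 + (-4)·0 + 0·1) = (33, 17, 35)
The requested component of w2 is 17.

17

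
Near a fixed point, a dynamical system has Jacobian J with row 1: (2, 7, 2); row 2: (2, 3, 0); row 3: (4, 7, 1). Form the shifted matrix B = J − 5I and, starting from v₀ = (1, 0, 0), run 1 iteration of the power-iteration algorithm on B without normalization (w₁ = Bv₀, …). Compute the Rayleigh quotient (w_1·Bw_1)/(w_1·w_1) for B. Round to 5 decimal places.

B = J − 5I has rows (-3, 7, 2); (2, -2, 0); (4, 7, -4)
w1 = Bv₀ = (-3, 2, 4)
Bw1 = (31, -10, -14)
w1·Bw1 = -169; w1·w1 = 29; μ ≈ -169/29 = -5.82759

μ ≈ -5.82759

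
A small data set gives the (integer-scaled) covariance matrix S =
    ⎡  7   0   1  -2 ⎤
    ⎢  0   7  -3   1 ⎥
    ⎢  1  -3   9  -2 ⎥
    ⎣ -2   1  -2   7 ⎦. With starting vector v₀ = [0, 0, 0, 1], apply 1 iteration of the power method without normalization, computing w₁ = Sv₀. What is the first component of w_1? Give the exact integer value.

w1 = Sv₀ = (7·0 + 0·0 + 1·0 + (-2)·1; 0·0 + 7·0 + (-3)·0 + 1·1; 1·0 + (-3)·0 + 9·0 + (-2)·1; (-2)·0 + 1·0 + (-2)·0 + 7·1) = (-2, 1, -2, 7)
The requested component of w1 is -2.

-2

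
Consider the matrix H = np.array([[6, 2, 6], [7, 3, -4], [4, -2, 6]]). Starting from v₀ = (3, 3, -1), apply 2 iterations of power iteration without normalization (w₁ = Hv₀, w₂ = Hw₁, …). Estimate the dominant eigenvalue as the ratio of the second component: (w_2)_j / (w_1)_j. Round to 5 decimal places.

λ ≈ 6.70588

w1 = Hv₀ = (6·3 + 2·3 + 6·(-1); 7·3 + 3·3 + (-4)·(-1); 4·3 + (-2)·3 + 6·(-1)) = (18, 34, 0)
w2 = Hw1 = (6·18 + 2·34 + 6·0; 7·18 + 3·34 + (-4)·0; 4·18 + (-2)·34 + 6·0) = (176, 228, 4)
Ratio at component: 228 / 34 = 6.70588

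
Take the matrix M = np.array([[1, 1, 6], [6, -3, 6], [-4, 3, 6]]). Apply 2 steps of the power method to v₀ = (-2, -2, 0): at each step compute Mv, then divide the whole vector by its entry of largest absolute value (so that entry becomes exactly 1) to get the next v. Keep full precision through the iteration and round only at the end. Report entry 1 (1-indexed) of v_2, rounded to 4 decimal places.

0.2000

Mv0 = (-4.00000, -6.00000, 2.00000); divide by -6.00000 → v1 = (0.66667, 1.00000, -0.33333)
Mv1 = (-0.33333, -1.00000, -1.66667); divide by -1.66667 → v2 = (0.20000, 0.60000, 1.00000)
Requested entry of v2: 2/10 = 0.2000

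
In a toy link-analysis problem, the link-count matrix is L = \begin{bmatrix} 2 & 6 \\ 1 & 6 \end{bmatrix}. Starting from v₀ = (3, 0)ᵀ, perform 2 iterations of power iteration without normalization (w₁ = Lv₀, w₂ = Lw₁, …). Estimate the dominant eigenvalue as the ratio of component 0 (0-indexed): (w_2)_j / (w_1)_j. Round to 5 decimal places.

w1 = Lv₀ = (2·3 + 6·0; 1·3 + 6·0) = (6, 3)
w2 = Lw1 = (2·6 + 6·3; 1·6 + 6·3) = (30, 24)
Ratio at component: 30 / 6 = 5.00000

5.00000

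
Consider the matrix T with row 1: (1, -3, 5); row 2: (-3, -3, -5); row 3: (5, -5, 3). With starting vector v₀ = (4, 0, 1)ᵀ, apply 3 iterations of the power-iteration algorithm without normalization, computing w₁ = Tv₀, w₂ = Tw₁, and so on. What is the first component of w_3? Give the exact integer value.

1443

w1 = Tv₀ = (1·4 + (-3)·0 + 5·1; (-3)·4 + (-3)·0 + (-5)·1; 5·4 + (-5)·0 + 3·1) = (9, -17, 23)
w2 = Tw1 = (1·9 + (-3)·(-17) + 5·23; (-3)·9 + (-3)·(-17) + (-5)·23; 5·9 + (-5)·(-17) + 3·23) = (175, -91, 199)
w3 = Tw2 = (1443, -1247, 1927)
The requested component of w3 is 1443.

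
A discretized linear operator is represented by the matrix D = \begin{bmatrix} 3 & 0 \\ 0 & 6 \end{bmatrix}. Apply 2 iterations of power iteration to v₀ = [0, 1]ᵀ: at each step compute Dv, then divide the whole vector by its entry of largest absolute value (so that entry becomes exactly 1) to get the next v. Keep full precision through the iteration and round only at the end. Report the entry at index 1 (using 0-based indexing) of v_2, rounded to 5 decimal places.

1.00000

Dv0 = (0.000000, 6.000000); divide by 6.000000 → v1 = (0.000000, 1.000000)
Dv1 = (0.000000, 6.000000); divide by 6.000000 → v2 = (0.000000, 1.000000)
Requested entry of v2: 36/36 = 1.00000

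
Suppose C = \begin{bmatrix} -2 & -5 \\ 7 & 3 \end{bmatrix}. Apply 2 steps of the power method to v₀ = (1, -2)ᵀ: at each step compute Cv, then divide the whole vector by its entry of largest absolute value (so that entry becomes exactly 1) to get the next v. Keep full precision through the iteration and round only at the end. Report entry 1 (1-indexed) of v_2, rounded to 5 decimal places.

Cv0 = (8.000000, 1.000000); divide by 8.000000 → v1 = (1.000000, 0.125000)
Cv1 = (-2.625000, 7.375000); divide by 7.375000 → v2 = (-0.355932, 1.000000)
Requested entry of v2: -21/59 = -0.35593

-0.35593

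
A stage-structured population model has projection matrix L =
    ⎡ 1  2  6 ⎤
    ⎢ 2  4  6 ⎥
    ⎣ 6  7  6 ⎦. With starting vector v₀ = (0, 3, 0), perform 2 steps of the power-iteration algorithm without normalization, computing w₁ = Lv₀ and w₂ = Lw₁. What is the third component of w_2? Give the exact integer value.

246

w1 = Lv₀ = (1·0 + 2·3 + 6·0; 2·0 + 4·3 + 6·0; 6·0 + 7·3 + 6·0) = (6, 12, 21)
w2 = Lw1 = (1·6 + 2·12 + 6·21; 2·6 + 4·12 + 6·21; 6·6 + 7·12 + 6·21) = (156, 186, 246)
The requested component of w2 is 246.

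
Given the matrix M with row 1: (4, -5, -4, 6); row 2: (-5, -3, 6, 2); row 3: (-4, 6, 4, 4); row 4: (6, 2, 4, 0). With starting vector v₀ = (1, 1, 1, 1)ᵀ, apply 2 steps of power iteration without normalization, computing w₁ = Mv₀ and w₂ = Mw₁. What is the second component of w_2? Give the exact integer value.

79

w1 = Mv₀ = (1, 0, 10, 12)
w2 = Mw1 = (36, 79, 84, 46)
The requested component of w2 is 79.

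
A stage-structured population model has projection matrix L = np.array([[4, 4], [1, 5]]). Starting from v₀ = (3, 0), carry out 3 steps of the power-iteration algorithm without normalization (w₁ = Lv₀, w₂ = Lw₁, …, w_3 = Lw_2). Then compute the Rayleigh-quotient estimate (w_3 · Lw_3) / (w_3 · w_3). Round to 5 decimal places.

6.37119

w1 = Lv₀ = (12, 3)
w2 = Lw1 = (60, 27)
w3 = Lw2 = (348, 195)
Lw3 = (2172, 1323)
w3·Lw3 = 348·2172 + 195·1323 = 1013841; w3·w3 = 348·348 + 195·195 = 159129
λ ≈ 1013841/159129 = 6.37119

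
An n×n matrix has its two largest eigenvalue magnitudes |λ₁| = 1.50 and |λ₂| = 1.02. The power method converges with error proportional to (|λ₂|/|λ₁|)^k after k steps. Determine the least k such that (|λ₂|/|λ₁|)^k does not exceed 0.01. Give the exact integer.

12

|λ₂/λ₁| = 1.02/1.50 = 0.68000
Need k ≥ ln(0.01) / ln(0.68000) = -4.6052 / -0.3857 ≈ 11.941
Smallest integer k satisfying the bound: 12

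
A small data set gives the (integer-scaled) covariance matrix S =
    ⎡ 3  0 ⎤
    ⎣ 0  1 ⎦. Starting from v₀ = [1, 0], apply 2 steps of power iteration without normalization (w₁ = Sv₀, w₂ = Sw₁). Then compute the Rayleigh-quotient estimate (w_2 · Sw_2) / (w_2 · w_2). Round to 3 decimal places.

3.000

w1 = Sv₀ = (3, 0)
w2 = Sw1 = (9, 0)
Sw2 = (27, 0)
w2·Sw2 = 9·27 + 0·0 = 243; w2·w2 = 9·9 + 0·0 = 81
λ ≈ 243/81 = 3.000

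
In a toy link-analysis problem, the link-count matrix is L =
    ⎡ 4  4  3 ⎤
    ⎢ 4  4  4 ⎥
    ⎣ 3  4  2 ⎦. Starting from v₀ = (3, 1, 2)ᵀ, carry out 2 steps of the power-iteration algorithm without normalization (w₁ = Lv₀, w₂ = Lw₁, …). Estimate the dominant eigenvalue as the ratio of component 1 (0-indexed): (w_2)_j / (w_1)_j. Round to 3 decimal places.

w1 = Lv₀ = (4·3 + 4·1 + 3·2; 4·3 + 4·1 + 4·2; 3·3 + 4·1 + 2·2) = (22, 24, 17)
w2 = Lw1 = (4·22 + 4·24 + 3·17; 4·22 + 4·24 + 4·17; 3·22 + 4·24 + 2·17) = (235, 252, 196)
Ratio at component: 252 / 24 = 10.500

10.500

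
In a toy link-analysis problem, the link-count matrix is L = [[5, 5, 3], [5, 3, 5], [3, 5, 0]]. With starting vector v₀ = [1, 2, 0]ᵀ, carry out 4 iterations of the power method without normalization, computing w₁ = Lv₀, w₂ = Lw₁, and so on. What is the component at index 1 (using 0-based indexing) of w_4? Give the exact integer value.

w1 = Lv₀ = (5·1 + 5·2 + 3·0; 5·1 + 3·2 + 5·0; 3·1 + 5·2 + 0·0) = (15, 11, 13)
w2 = Lw1 = (5·15 + 5·11 + 3·13; 5·15 + 3·11 + 5·13; 3·15 + 5·11 + 0·13) = (169, 173, 100)
w3 = Lw2 = (2010, 1864, 1372)
w4 = Lw3 = (23486, 22502, 15350)
The requested component of w4 is 22502.

22502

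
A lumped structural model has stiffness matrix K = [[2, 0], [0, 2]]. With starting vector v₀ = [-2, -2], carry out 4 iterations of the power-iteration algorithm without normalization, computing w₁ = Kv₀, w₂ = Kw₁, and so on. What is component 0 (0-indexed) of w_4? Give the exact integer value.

w1 = Kv₀ = (-4, -4)
w2 = Kw1 = (-8, -8)
w3 = Kw2 = (-16, -16)
w4 = Kw3 = (-32, -32)
The requested component of w4 is -32.

-32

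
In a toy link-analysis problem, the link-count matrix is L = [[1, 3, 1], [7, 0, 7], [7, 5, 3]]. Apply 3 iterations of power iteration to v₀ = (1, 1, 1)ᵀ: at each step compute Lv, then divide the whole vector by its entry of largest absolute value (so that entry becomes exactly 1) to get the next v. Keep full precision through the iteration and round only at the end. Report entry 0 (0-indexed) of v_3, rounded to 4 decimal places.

0.3990

Lv0 = (5.00000, 14.00000, 15.00000); divide by 15.00000 → v1 = (0.33333, 0.93333, 1.00000)
Lv1 = (4.13333, 9.33333, 10.00000); divide by 10.00000 → v2 = (0.41333, 0.93333, 1.00000)
Lv2 = (4.21333, 9.89333, 10.56000); divide by 10.56000 → v3 = (0.39899, 0.93687, 1.00000)
Requested entry of v3: 632/1584 = 0.3990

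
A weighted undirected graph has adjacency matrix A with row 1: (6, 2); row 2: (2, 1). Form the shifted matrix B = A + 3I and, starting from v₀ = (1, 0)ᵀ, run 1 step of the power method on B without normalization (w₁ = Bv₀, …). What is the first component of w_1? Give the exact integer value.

9

B = A + 3I has rows (9, 2); (2, 4)
w1 = Bv₀ = (9, 2)
Requested component of w1: 9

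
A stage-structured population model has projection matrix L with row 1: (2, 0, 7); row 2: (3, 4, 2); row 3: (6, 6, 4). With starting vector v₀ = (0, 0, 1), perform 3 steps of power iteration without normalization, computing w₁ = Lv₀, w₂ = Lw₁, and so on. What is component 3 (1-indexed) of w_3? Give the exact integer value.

754

w1 = Lv₀ = (7, 2, 4)
w2 = Lw1 = (42, 37, 70)
w3 = Lw2 = (574, 414, 754)
The requested component of w3 is 754.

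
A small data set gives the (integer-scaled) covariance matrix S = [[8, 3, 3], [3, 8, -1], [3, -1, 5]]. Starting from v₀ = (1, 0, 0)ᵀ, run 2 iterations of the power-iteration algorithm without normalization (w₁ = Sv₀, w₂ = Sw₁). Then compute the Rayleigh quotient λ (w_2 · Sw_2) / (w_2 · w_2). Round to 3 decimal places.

λ ≈ 11.258

w1 = Sv₀ = (8·1 + 3·0 + 3·0; 3·1 + 8·0 + (-1)·0; 3·1 + (-1)·0 + 5·0) = (8, 3, 3)
w2 = Sw1 = (8·8 + 3·3 + 3·3; 3·8 + 8·3 + (-1)·3; 3·8 + (-1)·3 + 5·3) = (82, 45, 36)
Sw2 = (899, 570, 381)
w2·Sw2 = 82·899 + 45·570 + 36·381 = 113084; w2·w2 = 82·82 + 45·45 + 36·36 = 10045
λ ≈ 113084/10045 = 11.258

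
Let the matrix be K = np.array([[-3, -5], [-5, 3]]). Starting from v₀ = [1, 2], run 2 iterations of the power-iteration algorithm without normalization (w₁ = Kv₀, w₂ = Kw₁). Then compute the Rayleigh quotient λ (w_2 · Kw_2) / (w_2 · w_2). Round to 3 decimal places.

w1 = Kv₀ = (-13, 1)
w2 = Kw1 = (34, 68)
Kw2 = (-442, 34)
w2·Kw2 = 34·(-442) + 68·34 = -12716; w2·w2 = 34·34 + 68·68 = 5780
λ ≈ -12716/5780 = -2.200

-2.200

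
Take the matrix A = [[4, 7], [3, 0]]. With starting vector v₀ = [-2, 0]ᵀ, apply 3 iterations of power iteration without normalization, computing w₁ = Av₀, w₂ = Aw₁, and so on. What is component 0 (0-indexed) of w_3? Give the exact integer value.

w1 = Av₀ = (4·(-2) + 7·0; 3·(-2) + 0·0) = (-8, -6)
w2 = Aw1 = (4·(-8) + 7·(-6); 3·(-8) + 0·(-6)) = (-74, -24)
w3 = Aw2 = (-464, -222)
The requested component of w3 is -464.

-464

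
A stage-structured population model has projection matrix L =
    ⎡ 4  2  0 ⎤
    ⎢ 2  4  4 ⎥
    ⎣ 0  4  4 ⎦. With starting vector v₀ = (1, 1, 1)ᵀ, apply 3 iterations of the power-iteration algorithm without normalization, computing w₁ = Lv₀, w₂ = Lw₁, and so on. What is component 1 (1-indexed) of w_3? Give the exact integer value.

344

w1 = Lv₀ = (4·1 + 2·1 + 0·1; 2·1 + 4·1 + 4·1; 0·1 + 4·1 + 4·1) = (6, 10, 8)
w2 = Lw1 = (4·6 + 2·10 + 0·8; 2·6 + 4·10 + 4·8; 0·6 + 4·10 + 4·8) = (44, 84, 72)
w3 = Lw2 = (344, 712, 624)
The requested component of w3 is 344.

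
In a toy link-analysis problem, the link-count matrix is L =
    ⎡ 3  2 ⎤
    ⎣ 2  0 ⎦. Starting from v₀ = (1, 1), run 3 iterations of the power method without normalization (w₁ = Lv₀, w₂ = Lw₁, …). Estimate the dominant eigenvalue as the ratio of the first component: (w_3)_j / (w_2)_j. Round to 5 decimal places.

w1 = Lv₀ = (3·1 + 2·1; 2·1 + 0·1) = (5, 2)
w2 = Lw1 = (3·5 + 2·2; 2·5 + 0·2) = (19, 10)
w3 = Lw2 = (77, 38)
Ratio at component: 77 / 19 = 4.05263

λ ≈ 4.05263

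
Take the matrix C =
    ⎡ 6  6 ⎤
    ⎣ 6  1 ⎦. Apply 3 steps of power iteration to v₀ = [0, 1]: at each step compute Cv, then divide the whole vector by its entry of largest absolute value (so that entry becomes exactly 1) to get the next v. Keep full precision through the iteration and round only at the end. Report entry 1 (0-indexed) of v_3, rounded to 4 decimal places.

Cv0 = (6.00000, 1.00000); divide by 6.00000 → v1 = (1.00000, 0.16667)
Cv1 = (7.00000, 6.16667); divide by 7.00000 → v2 = (1.00000, 0.88095)
Cv2 = (11.28571, 6.88095); divide by 11.28571 → v3 = (1.00000, 0.60970)
Requested entry of v3: 289/474 = 0.6097

0.6097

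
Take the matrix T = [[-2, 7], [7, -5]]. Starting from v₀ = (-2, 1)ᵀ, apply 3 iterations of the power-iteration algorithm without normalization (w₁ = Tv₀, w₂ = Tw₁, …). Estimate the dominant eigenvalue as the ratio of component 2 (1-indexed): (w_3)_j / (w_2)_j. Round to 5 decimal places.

-11.30814

w1 = Tv₀ = ((-2)·(-2) + 7·1; 7·(-2) + (-5)·1) = (11, -19)
w2 = Tw1 = ((-2)·11 + 7·(-19); 7·11 + (-5)·(-19)) = (-155, 172)
w3 = Tw2 = (1514, -1945)
Ratio at component: -1945 / 172 = -11.30814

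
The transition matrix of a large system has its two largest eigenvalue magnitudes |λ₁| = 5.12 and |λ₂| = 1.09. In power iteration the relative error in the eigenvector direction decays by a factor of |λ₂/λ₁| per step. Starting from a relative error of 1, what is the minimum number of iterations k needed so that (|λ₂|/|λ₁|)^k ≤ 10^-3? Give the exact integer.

5

|λ₂/λ₁| = 1.09/5.12 = 0.21289
Need k ≥ ln(10^-3) / ln(0.21289) = -6.9078 / -1.5470 ≈ 4.465
Smallest integer k satisfying the bound: 5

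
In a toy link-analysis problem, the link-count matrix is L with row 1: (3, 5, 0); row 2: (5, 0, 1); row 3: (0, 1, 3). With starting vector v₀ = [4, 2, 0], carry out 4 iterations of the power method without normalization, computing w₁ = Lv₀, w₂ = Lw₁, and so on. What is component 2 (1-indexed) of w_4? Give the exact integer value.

5480

w1 = Lv₀ = (22, 20, 2)
w2 = Lw1 = (166, 112, 26)
w3 = Lw2 = (1058, 856, 190)
w4 = Lw3 = (7454, 5480, 1426)
The requested component of w4 is 5480.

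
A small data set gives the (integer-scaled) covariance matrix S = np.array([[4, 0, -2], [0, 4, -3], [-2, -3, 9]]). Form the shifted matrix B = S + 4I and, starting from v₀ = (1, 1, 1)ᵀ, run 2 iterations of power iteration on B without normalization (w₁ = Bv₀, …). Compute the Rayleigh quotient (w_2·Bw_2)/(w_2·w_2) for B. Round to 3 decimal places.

μ ≈ 9.720

B = S + 4I has rows (8, 0, -2); (0, 8, -3); (-2, -3, 13)
w1 = Bv₀ = (6, 5, 8)
w2 = Bw1 = (32, 16, 77)
Bw2 = (102, -103, 889)
w2·Bw2 = 70069; w2·w2 = 7209; μ ≈ 70069/7209 = 9.720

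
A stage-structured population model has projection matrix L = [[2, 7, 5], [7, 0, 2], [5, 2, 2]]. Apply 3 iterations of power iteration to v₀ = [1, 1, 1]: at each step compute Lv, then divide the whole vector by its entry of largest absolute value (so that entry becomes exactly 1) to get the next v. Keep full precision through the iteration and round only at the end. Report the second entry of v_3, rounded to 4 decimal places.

Lv0 = (14.00000, 9.00000, 9.00000); divide by 14.00000 → v1 = (1.00000, 0.64286, 0.64286)
Lv1 = (9.71429, 8.28571, 7.57143); divide by 9.71429 → v2 = (1.00000, 0.85294, 0.77941)
Lv2 = (11.86765, 8.55882, 8.26471); divide by 11.86765 → v3 = (1.00000, 0.72119, 0.69641)
Requested entry of v3: 1164/1614 = 0.7212

0.7212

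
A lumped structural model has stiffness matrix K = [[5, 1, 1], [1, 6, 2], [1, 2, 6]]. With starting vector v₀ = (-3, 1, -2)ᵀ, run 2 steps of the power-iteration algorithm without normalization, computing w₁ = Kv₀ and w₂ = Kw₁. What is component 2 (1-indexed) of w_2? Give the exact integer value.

w1 = Kv₀ = (5·(-3) + 1·1 + 1·(-2); 1·(-3) + 6·1 + 2·(-2); 1·(-3) + 2·1 + 6·(-2)) = (-16, -1, -13)
w2 = Kw1 = (5·(-16) + 1·(-1) + 1·(-13); 1·(-16) + 6·(-1) + 2·(-13); 1·(-16) + 2·(-1) + 6·(-13)) = (-94, -48, -96)
The requested component of w2 is -48.

-48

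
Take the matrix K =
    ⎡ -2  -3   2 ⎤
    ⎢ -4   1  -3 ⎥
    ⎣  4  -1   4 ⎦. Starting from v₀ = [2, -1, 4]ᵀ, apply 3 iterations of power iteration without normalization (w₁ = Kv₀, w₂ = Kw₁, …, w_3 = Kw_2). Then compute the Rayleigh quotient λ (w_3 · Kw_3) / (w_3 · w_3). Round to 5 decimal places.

λ ≈ 6.71715

w1 = Kv₀ = (7, -21, 25)
w2 = Kw1 = (99, -124, 149)
w3 = Kw2 = (472, -967, 1116)
Kw3 = (4189, -6203, 7319)
w3·Kw3 = 472·4189 + (-967)·(-6203) + 1116·7319 = 16143513; w3·w3 = 472·472 + (-967)·(-967) + 1116·1116 = 2403329
λ ≈ 16143513/2403329 = 6.71715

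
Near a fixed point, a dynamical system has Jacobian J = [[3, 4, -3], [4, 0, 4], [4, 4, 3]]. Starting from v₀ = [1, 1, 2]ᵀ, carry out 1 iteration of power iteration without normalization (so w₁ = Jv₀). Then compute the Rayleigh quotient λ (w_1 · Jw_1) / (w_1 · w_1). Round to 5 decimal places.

λ ≈ 5.99707

w1 = Jv₀ = (1, 12, 14)
Jw1 = (9, 60, 94)
w1·Jw1 = 1·9 + 12·60 + 14·94 = 2045; w1·w1 = 1·1 + 12·12 + 14·14 = 341
λ ≈ 2045/341 = 5.99707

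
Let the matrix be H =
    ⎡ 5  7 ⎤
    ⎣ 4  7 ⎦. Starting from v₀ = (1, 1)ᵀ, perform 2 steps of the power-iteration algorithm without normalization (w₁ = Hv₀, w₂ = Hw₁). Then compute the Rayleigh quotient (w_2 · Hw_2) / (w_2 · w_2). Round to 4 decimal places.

w1 = Hv₀ = (12, 11)
w2 = Hw1 = (137, 125)
Hw2 = (1560, 1423)
w2·Hw2 = 137·1560 + 125·1423 = 391595; w2·w2 = 137·137 + 125·125 = 34394
λ ≈ 391595/34394 = 11.3856

λ ≈ 11.3856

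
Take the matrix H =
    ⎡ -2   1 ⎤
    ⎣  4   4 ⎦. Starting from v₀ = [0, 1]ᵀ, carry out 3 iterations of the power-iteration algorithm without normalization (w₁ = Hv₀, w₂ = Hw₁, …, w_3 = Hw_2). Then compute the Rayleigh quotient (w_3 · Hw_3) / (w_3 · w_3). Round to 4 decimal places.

4.6880

w1 = Hv₀ = ((-2)·0 + 1·1; 4·0 + 4·1) = (1, 4)
w2 = Hw1 = ((-2)·1 + 1·4; 4·1 + 4·4) = (2, 20)
w3 = Hw2 = (16, 88)
Hw3 = (56, 416)
w3·Hw3 = 16·56 + 88·416 = 37504; w3·w3 = 16·16 + 88·88 = 8000
λ ≈ 37504/8000 = 4.6880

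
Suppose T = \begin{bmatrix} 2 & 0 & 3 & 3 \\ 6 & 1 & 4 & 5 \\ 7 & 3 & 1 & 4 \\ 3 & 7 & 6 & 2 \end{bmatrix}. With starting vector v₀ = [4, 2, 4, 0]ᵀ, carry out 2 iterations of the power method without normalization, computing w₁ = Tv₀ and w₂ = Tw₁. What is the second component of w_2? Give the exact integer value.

564

w1 = Tv₀ = (20, 42, 38, 50)
w2 = Tw1 = (304, 564, 504, 682)
The requested component of w2 is 564.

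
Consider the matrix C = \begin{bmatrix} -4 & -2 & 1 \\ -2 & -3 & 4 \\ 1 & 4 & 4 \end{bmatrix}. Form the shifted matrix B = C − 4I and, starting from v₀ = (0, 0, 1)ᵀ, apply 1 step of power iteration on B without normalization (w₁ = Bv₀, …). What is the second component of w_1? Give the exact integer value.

B = C − 4I has rows (-8, -2, 1); (-2, -7, 4); (1, 4, 0)
w1 = Bv₀ = (1, 4, 0)
Requested component of w1: 4

4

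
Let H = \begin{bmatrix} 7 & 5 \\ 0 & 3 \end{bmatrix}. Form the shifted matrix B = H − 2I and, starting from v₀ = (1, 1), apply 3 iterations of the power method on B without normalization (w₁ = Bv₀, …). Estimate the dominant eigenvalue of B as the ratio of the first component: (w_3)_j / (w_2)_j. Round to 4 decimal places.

5.0909

B = H − 2I has rows (5, 5); (0, 1)
w1 = Bv₀ = (5·1 + 5·1; 0·1 + 1·1) = (10, 1)
w2 = Bw1 = (5·10 + 5·1; 0·10 + 1·1) = (55, 1)
w3 = Bw2 = (280, 1)
Ratio: 280/55 = 5.0909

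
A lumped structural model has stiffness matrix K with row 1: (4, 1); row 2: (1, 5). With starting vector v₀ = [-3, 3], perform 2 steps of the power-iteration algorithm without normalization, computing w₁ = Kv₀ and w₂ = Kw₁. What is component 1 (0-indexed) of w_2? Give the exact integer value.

51

w1 = Kv₀ = (4·(-3) + 1·3; 1·(-3) + 5·3) = (-9, 12)
w2 = Kw1 = (4·(-9) + 1·12; 1·(-9) + 5·12) = (-24, 51)
The requested component of w2 is 51.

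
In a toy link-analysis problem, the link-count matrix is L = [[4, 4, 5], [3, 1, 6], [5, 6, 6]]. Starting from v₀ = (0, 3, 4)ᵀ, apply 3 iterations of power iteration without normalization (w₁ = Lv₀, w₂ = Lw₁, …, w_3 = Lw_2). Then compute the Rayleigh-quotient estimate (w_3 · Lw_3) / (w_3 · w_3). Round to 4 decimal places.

13.7910

w1 = Lv₀ = (32, 27, 42)
w2 = Lw1 = (446, 375, 574)
w3 = Lw2 = (6154, 5157, 7924)
Lw3 = (84864, 71163, 109256)
w3·Lw3 = 6154·84864 + 5157·71163 + 7924·109256 = 1754985191; w3·w3 = 6154·6154 + 5157·5157 + 7924·7924 = 127256141
λ ≈ 1754985191/127256141 = 13.7910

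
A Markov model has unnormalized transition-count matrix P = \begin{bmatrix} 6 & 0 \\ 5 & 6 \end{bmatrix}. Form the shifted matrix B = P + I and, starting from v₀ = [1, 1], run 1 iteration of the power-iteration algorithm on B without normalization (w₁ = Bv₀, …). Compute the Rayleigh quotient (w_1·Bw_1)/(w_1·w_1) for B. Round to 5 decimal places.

μ ≈ 9.17617

B = P + I has rows (7, 0); (5, 7)
w1 = Bv₀ = (7·1 + 0·1; 5·1 + 7·1) = (7, 12)
Bw1 = (49, 119)
w1·Bw1 = 1771; w1·w1 = 193; μ ≈ 1771/193 = 9.17617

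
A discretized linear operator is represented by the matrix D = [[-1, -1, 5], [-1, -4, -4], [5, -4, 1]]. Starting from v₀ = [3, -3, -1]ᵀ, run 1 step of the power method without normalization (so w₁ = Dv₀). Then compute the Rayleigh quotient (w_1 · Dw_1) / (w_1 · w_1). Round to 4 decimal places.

-4.4816

w1 = Dv₀ = (-5, 13, 26)
Dw1 = (122, -151, -51)
w1·Dw1 = (-5)·122 + 13·(-151) + 26·(-51) = -3899; w1·w1 = (-5)·(-5) + 13·13 + 26·26 = 870
λ ≈ -3899/870 = -4.4816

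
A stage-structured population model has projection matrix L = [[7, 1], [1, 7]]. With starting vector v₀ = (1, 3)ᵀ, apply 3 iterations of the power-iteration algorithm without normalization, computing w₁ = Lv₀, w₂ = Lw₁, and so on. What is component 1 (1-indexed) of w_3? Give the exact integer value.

808

w1 = Lv₀ = (7·1 + 1·3; 1·1 + 7·3) = (10, 22)
w2 = Lw1 = (7·10 + 1·22; 1·10 + 7·22) = (92, 164)
w3 = Lw2 = (808, 1240)
The requested component of w3 is 808.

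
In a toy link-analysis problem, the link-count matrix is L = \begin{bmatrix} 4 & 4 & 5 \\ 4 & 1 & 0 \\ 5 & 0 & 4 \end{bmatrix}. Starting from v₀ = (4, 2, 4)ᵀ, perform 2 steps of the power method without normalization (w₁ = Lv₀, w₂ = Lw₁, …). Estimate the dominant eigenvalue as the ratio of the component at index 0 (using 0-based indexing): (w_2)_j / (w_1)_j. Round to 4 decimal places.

9.7273

w1 = Lv₀ = (4·4 + 4·2 + 5·4; 4·4 + 1·2 + 0·4; 5·4 + 0·2 + 4·4) = (44, 18, 36)
w2 = Lw1 = (4·44 + 4·18 + 5·36; 4·44 + 1·18 + 0·36; 5·44 + 0·18 + 4·36) = (428, 194, 364)
Ratio at component: 428 / 44 = 9.7273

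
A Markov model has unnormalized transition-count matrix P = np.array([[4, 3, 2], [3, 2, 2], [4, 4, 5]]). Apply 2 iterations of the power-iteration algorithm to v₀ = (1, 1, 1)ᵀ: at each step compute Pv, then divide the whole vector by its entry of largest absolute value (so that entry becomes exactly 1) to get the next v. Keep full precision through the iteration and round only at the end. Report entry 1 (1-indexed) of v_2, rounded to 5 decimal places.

0.64341

Pv0 = (9.000000, 7.000000, 13.000000); divide by 13.000000 → v1 = (0.692308, 0.538462, 1.000000)
Pv1 = (6.384615, 5.153846, 9.923077); divide by 9.923077 → v2 = (0.643411, 0.519380, 1.000000)
Requested entry of v2: 83/129 = 0.64341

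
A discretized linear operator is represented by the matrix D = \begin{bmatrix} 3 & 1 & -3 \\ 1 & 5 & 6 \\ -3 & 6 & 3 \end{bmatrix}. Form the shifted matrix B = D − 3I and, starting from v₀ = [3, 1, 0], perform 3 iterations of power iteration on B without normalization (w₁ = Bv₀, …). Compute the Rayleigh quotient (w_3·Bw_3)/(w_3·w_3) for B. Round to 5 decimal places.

-4.47500

B = D − 3I has rows (0, 1, -3); (1, 2, 6); (-3, 6, 0)
w1 = Bv₀ = (0·3 + 1·1 + (-3)·0; 1·3 + 2·1 + 6·0; (-3)·3 + 6·1 + 0·0) = (1, 5, -3)
w2 = Bw1 = (0·1 + 1·5 + (-3)·(-3); 1·1 + 2·5 + 6·(-3); (-3)·1 + 6·5 + 0·(-3)) = (14, -7, 27)
w3 = Bw2 = (-88, 162, -84)
Bw3 = (414, -268, 1236)
w3·Bw3 = -183672; w3·w3 = 41044; μ ≈ -183672/41044 = -4.47500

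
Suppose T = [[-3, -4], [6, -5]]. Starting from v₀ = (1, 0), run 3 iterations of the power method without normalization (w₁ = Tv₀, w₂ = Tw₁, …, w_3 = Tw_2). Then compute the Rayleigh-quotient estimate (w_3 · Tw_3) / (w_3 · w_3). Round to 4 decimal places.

λ ≈ -2.6682

w1 = Tv₀ = ((-3)·1 + (-4)·0; 6·1 + (-5)·0) = (-3, 6)
w2 = Tw1 = ((-3)·(-3) + (-4)·6; 6·(-3) + (-5)·6) = (-15, -48)
w3 = Tw2 = (237, 150)
Tw3 = (-1311, 672)
w3·Tw3 = 237·(-1311) + 150·672 = -209907; w3·w3 = 237·237 + 150·150 = 78669
λ ≈ -209907/78669 = -2.6682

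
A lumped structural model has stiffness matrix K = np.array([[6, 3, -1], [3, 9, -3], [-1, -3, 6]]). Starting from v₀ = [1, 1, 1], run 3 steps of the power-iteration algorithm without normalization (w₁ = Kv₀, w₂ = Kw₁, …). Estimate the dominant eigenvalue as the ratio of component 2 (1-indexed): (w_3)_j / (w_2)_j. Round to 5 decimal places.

w1 = Kv₀ = (6·1 + 3·1 + (-1)·1; 3·1 + 9·1 + (-3)·1; (-1)·1 + (-3)·1 + 6·1) = (8, 9, 2)
w2 = Kw1 = (6·8 + 3·9 + (-1)·2; 3·8 + 9·9 + (-3)·2; (-1)·8 + (-3)·9 + 6·2) = (73, 99, -23)
w3 = Kw2 = (758, 1179, -508)
Ratio at component: 1179 / 99 = 11.90909

11.90909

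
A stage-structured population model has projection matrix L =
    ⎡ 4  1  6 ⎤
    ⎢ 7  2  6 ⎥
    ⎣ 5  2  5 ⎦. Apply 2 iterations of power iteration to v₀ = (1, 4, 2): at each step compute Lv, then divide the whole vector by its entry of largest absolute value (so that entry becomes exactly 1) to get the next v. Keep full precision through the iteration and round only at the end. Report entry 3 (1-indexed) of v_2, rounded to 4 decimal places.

0.8102

Lv0 = (20.00000, 27.00000, 23.00000); divide by 27.00000 → v1 = (0.74074, 1.00000, 0.85185)
Lv1 = (9.07407, 12.29630, 9.96296); divide by 12.29630 → v2 = (0.73795, 1.00000, 0.81024)
Requested entry of v2: 269/332 = 0.8102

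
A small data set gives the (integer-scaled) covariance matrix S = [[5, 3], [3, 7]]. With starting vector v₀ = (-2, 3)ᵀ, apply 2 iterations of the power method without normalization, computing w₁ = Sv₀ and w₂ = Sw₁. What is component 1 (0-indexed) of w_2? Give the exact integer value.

102

w1 = Sv₀ = (5·(-2) + 3·3; 3·(-2) + 7·3) = (-1, 15)
w2 = Sw1 = (5·(-1) + 3·15; 3·(-1) + 7·15) = (40, 102)
The requested component of w2 is 102.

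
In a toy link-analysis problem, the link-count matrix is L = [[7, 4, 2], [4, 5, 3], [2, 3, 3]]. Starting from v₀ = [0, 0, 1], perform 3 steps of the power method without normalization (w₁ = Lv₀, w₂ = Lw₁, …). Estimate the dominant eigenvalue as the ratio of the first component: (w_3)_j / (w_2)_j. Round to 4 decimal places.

w1 = Lv₀ = (7·0 + 4·0 + 2·1; 4·0 + 5·0 + 3·1; 2·0 + 3·0 + 3·1) = (2, 3, 3)
w2 = Lw1 = (7·2 + 4·3 + 2·3; 4·2 + 5·3 + 3·3; 2·2 + 3·3 + 3·3) = (32, 32, 22)
w3 = Lw2 = (396, 354, 226)
Ratio at component: 396 / 32 = 12.3750

λ ≈ 12.3750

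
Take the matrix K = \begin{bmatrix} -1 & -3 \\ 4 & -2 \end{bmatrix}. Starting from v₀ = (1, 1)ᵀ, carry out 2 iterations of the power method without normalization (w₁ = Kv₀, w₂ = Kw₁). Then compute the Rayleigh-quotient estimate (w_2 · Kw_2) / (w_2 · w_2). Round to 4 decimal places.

w1 = Kv₀ = (-4, 2)
w2 = Kw1 = (-2, -20)
Kw2 = (62, 32)
w2·Kw2 = (-2)·62 + (-20)·32 = -764; w2·w2 = (-2)·(-2) + (-20)·(-20) = 404
λ ≈ -764/404 = -1.8911

λ ≈ -1.8911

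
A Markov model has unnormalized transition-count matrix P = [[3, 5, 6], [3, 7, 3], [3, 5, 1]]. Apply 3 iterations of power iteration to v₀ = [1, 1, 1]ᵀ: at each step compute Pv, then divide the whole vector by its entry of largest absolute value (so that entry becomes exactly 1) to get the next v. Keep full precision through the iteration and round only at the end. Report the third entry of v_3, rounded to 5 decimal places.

0.70692

Pv0 = (14.000000, 13.000000, 9.000000); divide by 14.000000 → v1 = (1.000000, 0.928571, 0.642857)
Pv1 = (11.500000, 11.428571, 8.285714); divide by 11.500000 → v2 = (1.000000, 0.993789, 0.720497)
Pv2 = (12.291925, 12.118012, 8.689441); divide by 12.291925 → v3 = (1.000000, 0.985851, 0.706923)
Requested entry of v3: 1399/1979 = 0.70692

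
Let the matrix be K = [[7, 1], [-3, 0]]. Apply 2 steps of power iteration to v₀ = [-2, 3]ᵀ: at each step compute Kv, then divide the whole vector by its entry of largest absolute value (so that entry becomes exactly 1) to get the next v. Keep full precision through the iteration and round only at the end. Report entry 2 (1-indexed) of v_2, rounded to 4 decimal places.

Kv0 = (-11.00000, 6.00000); divide by -11.00000 → v1 = (1.00000, -0.54545)
Kv1 = (6.45455, -3.00000); divide by 6.45455 → v2 = (1.00000, -0.46479)
Requested entry of v2: 33/-71 = -0.4648

-0.4648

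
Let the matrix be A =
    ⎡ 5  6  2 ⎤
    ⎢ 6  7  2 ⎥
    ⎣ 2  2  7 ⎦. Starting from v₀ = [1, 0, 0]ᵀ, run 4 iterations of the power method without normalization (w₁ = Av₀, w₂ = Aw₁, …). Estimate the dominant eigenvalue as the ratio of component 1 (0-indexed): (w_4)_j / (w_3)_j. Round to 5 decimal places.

w1 = Av₀ = (5·1 + 6·0 + 2·0; 6·1 + 7·0 + 2·0; 2·1 + 2·0 + 7·0) = (5, 6, 2)
w2 = Aw1 = (5·5 + 6·6 + 2·2; 6·5 + 7·6 + 2·2; 2·5 + 2·6 + 7·2) = (65, 76, 36)
w3 = Aw2 = (853, 994, 534)
w4 = Aw3 = (11297, 13144, 7432)
Ratio at component: 13144 / 994 = 13.22334

λ ≈ 13.22334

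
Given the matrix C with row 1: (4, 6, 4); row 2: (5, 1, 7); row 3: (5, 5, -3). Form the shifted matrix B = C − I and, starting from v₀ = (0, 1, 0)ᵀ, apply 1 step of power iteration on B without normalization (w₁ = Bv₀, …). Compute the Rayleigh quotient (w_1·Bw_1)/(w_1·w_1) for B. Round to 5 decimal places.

B = C − I has rows (3, 6, 4); (5, 0, 7); (5, 5, -4)
w1 = Bv₀ = (3·0 + 6·1 + 4·0; 5·0 + 0·1 + 7·0; 5·0 + 5·1 + (-4)·0) = (6, 0, 5)
Bw1 = (38, 65, 10)
w1·Bw1 = 278; w1·w1 = 61; μ ≈ 278/61 = 4.55738

4.55738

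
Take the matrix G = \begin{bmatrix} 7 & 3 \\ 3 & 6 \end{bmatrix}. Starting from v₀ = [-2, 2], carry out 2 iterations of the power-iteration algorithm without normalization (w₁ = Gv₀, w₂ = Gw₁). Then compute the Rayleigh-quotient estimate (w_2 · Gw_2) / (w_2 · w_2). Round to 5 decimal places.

w1 = Gv₀ = (7·(-2) + 3·2; 3·(-2) + 6·2) = (-8, 6)
w2 = Gw1 = (7·(-8) + 3·6; 3·(-8) + 6·6) = (-38, 12)
Gw2 = (-230, -42)
w2·Gw2 = (-38)·(-230) + 12·(-42) = 8236; w2·w2 = (-38)·(-38) + 12·12 = 1588
λ ≈ 8236/1588 = 5.18640

5.18640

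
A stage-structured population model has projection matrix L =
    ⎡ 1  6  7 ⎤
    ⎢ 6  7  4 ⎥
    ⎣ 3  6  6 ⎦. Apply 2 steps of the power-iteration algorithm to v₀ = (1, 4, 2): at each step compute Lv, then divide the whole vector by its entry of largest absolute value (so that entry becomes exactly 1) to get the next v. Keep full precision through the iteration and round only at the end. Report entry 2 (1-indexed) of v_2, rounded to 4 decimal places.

1.0000

Lv0 = (39.00000, 42.00000, 39.00000); divide by 42.00000 → v1 = (0.92857, 1.00000, 0.92857)
Lv1 = (13.42857, 16.28571, 14.35714); divide by 16.28571 → v2 = (0.82456, 1.00000, 0.88158)
Requested entry of v2: 684/684 = 1.0000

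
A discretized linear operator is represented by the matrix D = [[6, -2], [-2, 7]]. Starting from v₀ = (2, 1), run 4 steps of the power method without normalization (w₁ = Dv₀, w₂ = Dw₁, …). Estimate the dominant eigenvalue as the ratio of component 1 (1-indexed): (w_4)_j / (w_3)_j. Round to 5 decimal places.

λ ≈ 6.62733

w1 = Dv₀ = (6·2 + (-2)·1; (-2)·2 + 7·1) = (10, 3)
w2 = Dw1 = (6·10 + (-2)·3; (-2)·10 + 7·3) = (54, 1)
w3 = Dw2 = (322, -101)
w4 = Dw3 = (2134, -1351)
Ratio at component: 2134 / 322 = 6.62733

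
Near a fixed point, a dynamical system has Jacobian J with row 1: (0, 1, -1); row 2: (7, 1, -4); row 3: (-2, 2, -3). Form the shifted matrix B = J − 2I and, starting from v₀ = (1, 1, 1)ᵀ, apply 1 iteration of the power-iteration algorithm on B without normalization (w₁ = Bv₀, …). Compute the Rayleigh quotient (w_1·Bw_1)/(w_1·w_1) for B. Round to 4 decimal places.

-5.4242

B = J − 2I has rows (-2, 1, -1); (7, -1, -4); (-2, 2, -5)
w1 = Bv₀ = (-2, 2, -5)
Bw1 = (11, 4, 33)
w1·Bw1 = -179; w1·w1 = 33; μ ≈ -179/33 = -5.4242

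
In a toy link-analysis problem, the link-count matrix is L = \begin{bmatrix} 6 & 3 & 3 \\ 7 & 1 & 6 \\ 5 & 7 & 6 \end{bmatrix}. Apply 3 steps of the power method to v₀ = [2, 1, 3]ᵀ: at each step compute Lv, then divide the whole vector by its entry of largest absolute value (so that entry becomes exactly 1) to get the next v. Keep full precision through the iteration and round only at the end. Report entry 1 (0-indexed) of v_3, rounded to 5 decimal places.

0.77828

Lv0 = (24.000000, 33.000000, 35.000000); divide by 35.000000 → v1 = (0.685714, 0.942857, 1.000000)
Lv1 = (9.942857, 11.742857, 16.028571); divide by 16.028571 → v2 = (0.620321, 0.732620, 1.000000)
Lv2 = (8.919786, 11.074866, 14.229947); divide by 14.229947 → v3 = (0.626832, 0.778279, 1.000000)
Requested entry of v3: 6213/7983 = 0.77828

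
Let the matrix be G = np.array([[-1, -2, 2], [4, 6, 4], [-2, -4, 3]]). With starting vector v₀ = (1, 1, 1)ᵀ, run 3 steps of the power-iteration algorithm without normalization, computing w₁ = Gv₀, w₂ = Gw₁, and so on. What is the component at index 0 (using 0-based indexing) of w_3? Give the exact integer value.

w1 = Gv₀ = ((-1)·1 + (-2)·1 + 2·1; 4·1 + 6·1 + 4·1; (-2)·1 + (-4)·1 + 3·1) = (-1, 14, -3)
w2 = Gw1 = ((-1)·(-1) + (-2)·14 + 2·(-3); 4·(-1) + 6·14 + 4·(-3); (-2)·(-1) + (-4)·14 + 3·(-3)) = (-33, 68, -63)
w3 = Gw2 = (-229, 24, -395)
The requested component of w3 is -229.

-229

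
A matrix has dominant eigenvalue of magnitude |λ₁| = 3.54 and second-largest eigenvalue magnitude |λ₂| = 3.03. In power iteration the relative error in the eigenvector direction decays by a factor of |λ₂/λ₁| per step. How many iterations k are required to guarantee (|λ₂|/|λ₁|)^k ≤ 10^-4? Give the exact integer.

|λ₂/λ₁| = 3.03/3.54 = 0.85593
Need k ≥ ln(10^-4) / ln(0.85593) = -9.2103 / -0.1556 ≈ 59.206
Smallest integer k satisfying the bound: 60

60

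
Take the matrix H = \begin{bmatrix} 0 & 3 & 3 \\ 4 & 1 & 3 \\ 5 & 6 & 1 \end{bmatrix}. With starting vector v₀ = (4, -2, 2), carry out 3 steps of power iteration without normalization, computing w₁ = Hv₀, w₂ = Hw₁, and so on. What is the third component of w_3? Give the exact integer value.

w1 = Hv₀ = (0, 20, 10)
w2 = Hw1 = (90, 50, 130)
w3 = Hw2 = (540, 800, 880)
The requested component of w3 is 880.

880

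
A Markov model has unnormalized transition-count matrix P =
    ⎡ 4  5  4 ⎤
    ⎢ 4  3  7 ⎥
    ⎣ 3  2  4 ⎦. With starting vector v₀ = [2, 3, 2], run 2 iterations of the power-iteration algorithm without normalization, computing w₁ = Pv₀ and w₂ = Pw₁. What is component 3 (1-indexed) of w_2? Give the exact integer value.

235

w1 = Pv₀ = (31, 31, 20)
w2 = Pw1 = (359, 357, 235)
The requested component of w2 is 235.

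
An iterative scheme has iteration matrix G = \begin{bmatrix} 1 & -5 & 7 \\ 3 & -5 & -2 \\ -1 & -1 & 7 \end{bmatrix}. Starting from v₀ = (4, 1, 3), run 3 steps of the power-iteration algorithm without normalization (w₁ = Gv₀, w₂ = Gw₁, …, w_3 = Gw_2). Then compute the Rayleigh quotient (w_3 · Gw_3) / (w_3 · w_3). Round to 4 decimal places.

w1 = Gv₀ = (20, 1, 16)
w2 = Gw1 = (127, 23, 91)
w3 = Gw2 = (649, 84, 487)
Gw3 = (3638, 553, 2676)
w3·Gw3 = 649·3638 + 84·553 + 487·2676 = 3710726; w3·w3 = 649·649 + 84·84 + 487·487 = 665426
λ ≈ 3710726/665426 = 5.5765

λ ≈ 5.5765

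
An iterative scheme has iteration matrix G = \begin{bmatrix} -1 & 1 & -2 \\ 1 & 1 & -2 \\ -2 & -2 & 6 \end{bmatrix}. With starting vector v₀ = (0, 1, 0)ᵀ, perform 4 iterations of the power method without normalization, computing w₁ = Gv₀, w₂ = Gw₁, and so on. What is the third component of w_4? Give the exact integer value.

w1 = Gv₀ = ((-1)·0 + 1·1 + (-2)·0; 1·0 + 1·1 + (-2)·0; (-2)·0 + (-2)·1 + 6·0) = (1, 1, -2)
w2 = Gw1 = ((-1)·1 + 1·1 + (-2)·(-2); 1·1 + 1·1 + (-2)·(-2); (-2)·1 + (-2)·1 + 6·(-2)) = (4, 6, -16)
w3 = Gw2 = (34, 42, -116)
w4 = Gw3 = (240, 308, -848)
The requested component of w4 is -848.

-848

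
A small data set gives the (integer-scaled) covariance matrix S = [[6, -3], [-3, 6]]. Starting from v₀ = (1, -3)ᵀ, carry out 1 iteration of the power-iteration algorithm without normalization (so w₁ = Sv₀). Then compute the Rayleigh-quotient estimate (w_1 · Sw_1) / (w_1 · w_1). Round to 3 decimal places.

w1 = Sv₀ = (15, -21)
Sw1 = (153, -171)
w1·Sw1 = 15·153 + (-21)·(-171) = 5886; w1·w1 = 15·15 + (-21)·(-21) = 666
λ ≈ 5886/666 = 8.838

8.838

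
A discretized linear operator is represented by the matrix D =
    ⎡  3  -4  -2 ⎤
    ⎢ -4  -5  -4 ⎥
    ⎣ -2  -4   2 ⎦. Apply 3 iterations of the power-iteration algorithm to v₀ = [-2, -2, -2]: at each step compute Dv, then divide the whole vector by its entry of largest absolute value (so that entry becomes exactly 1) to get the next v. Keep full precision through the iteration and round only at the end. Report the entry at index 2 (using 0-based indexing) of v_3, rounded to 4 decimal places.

Dv0 = (6.00000, 26.00000, 8.00000); divide by 26.00000 → v1 = (0.23077, 1.00000, 0.30769)
Dv1 = (-3.92308, -7.15385, -3.84615); divide by -7.15385 → v2 = (0.54839, 1.00000, 0.53763)
Dv2 = (-3.43011, -9.34409, -4.02151); divide by -9.34409 → v3 = (0.36709, 1.00000, 0.43038)
Requested entry of v3: 748/1738 = 0.4304

0.4304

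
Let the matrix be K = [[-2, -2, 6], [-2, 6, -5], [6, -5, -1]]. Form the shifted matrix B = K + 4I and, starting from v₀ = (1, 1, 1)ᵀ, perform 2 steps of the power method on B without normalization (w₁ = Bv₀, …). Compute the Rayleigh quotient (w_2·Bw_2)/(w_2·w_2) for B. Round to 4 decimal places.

B = K + 4I has rows (2, -2, 6); (-2, 10, -5); (6, -5, 3)
w1 = Bv₀ = (6, 3, 4)
w2 = Bw1 = (30, -2, 33)
Bw2 = (262, -245, 289)
w2·Bw2 = 17887; w2·w2 = 1993; μ ≈ 17887/1993 = 8.9749

8.9749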